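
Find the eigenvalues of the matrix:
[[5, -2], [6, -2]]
λ = 1 and λ = 2

Characteristic equation: det(A - λI) = 0
λ² - (trace)λ + (det) = 0
λ² - (3)λ + (2) = 0
λ² - 3λ + 2 = 0
Solving: λ = 1, 2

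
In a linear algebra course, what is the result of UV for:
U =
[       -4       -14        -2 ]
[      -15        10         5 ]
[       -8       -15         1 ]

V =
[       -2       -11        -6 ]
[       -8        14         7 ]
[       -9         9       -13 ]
UV =
[      138      -170       -48 ]
[      -95       350        95 ]
[      127      -113       -70 ]

Matrix multiplication: (UV)[i][j] = sum over k of U[i][k] * V[k][j].
  (UV)[0][0] = (-4)*(-2) + (-14)*(-8) + (-2)*(-9) = 138
  (UV)[0][1] = (-4)*(-11) + (-14)*(14) + (-2)*(9) = -170
  (UV)[0][2] = (-4)*(-6) + (-14)*(7) + (-2)*(-13) = -48
  (UV)[1][0] = (-15)*(-2) + (10)*(-8) + (5)*(-9) = -95
  (UV)[1][1] = (-15)*(-11) + (10)*(14) + (5)*(9) = 350
  (UV)[1][2] = (-15)*(-6) + (10)*(7) + (5)*(-13) = 95
  (UV)[2][0] = (-8)*(-2) + (-15)*(-8) + (1)*(-9) = 127
  (UV)[2][1] = (-8)*(-11) + (-15)*(14) + (1)*(9) = -113
  (UV)[2][2] = (-8)*(-6) + (-15)*(7) + (1)*(-13) = -70
UV =
[      138      -170       -48 ]
[      -95       350        95 ]
[      127      -113       -70 ]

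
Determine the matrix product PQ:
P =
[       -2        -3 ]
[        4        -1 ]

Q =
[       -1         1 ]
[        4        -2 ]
PQ =
[      -10         4 ]
[       -8         6 ]

Matrix multiplication: (PQ)[i][j] = sum over k of P[i][k] * Q[k][j].
  (PQ)[0][0] = (-2)*(-1) + (-3)*(4) = -10
  (PQ)[0][1] = (-2)*(1) + (-3)*(-2) = 4
  (PQ)[1][0] = (4)*(-1) + (-1)*(4) = -8
  (PQ)[1][1] = (4)*(1) + (-1)*(-2) = 6
PQ =
[      -10         4 ]
[       -8         6 ]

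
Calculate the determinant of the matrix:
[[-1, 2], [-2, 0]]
4

For a 2×2 matrix [[a, b], [c, d]], det = ad - bc
det = (-1)(0) - (2)(-2) = 0 - -4 = 4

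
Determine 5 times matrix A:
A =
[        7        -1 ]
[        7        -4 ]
5A =
[       35        -5 ]
[       35       -20 ]

Scalar multiplication is elementwise: (5A)[i][j] = 5 * A[i][j].
  (5A)[0][0] = 5 * (7) = 35
  (5A)[0][1] = 5 * (-1) = -5
  (5A)[1][0] = 5 * (7) = 35
  (5A)[1][1] = 5 * (-4) = -20
5A =
[       35        -5 ]
[       35       -20 ]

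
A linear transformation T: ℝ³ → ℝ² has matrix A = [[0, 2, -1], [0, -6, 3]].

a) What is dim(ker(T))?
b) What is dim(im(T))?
dim(ker) = 2, dim(im) = 1

Observe that row 2 = -3 × row 1 (so the rows are linearly dependent).
Thus rank(A) = 1 (only one linearly independent row).
dim(im(T)) = rank(A) = 1.
By the rank-nullity theorem applied to T: ℝ³ → ℝ², rank(A) + nullity(A) = 3 (the domain dimension), so dim(ker(T)) = 3 - 1 = 2.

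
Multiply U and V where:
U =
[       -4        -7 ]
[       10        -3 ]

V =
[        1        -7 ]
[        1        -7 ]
UV =
[      -11        77 ]
[        7       -49 ]

Matrix multiplication: (UV)[i][j] = sum over k of U[i][k] * V[k][j].
  (UV)[0][0] = (-4)*(1) + (-7)*(1) = -11
  (UV)[0][1] = (-4)*(-7) + (-7)*(-7) = 77
  (UV)[1][0] = (10)*(1) + (-3)*(1) = 7
  (UV)[1][1] = (10)*(-7) + (-3)*(-7) = -49
UV =
[      -11        77 ]
[        7       -49 ]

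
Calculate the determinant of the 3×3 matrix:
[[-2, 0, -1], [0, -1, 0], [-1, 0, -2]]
-3

Expansion along first row:
det = -2·det([[-1,0],[0,-2]]) - 0·det([[0,0],[-1,-2]]) + -1·det([[0,-1],[-1,0]])
    = -2·(-1·-2 - 0·0) - 0·(0·-2 - 0·-1) + -1·(0·0 - -1·-1)
    = -2·2 - 0·0 + -1·-1
    = -4 + 0 + 1 = -3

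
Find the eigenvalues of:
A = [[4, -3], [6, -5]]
λ = -2, 1

Solve det(A - λI) = 0. For a 2×2 matrix this is λ² - (trace)λ + det = 0.
trace(A) = 4 - 5 = -1.
det(A) = (4)*(-5) - (-3)*(6) = -20 + 18 = -2.
Characteristic equation: λ² - (-1)λ + (-2) = 0.
Discriminant: (-1)² - 4*(-2) = 1 + 8 = 9.
Roots: λ = (-1 ± √9) / 2 = -2, 1.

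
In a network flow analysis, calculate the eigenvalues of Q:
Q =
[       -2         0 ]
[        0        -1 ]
λ = -2, -1

Solve det(Q - λI) = 0. For a 2×2 matrix the characteristic equation is λ² - (trace)λ + det = 0.
trace(Q) = a + d = -2 - 1 = -3.
det(Q) = a*d - b*c = (-2)*(-1) - (0)*(0) = 2 - 0 = 2.
Characteristic equation: λ² - (-3)λ + (2) = 0.
Discriminant = (-3)² - 4*(2) = 9 - 8 = 1.
λ = (-3 ± √1) / 2 = (-3 ± 1) / 2 = -2, -1.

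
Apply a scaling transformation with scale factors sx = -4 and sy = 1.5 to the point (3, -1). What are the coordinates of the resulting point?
(-12, -1.5)

Scaling matrix:
[[-4, 0], [0, 1.50]]
Result: (3 × -4, -1 × 1.5) = (-12, -1.5)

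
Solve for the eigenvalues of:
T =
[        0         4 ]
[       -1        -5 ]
λ = -4, -1

Solve det(T - λI) = 0. For a 2×2 matrix the characteristic equation is λ² - (trace)λ + det = 0.
trace(T) = a + d = 0 - 5 = -5.
det(T) = a*d - b*c = (0)*(-5) - (4)*(-1) = 0 + 4 = 4.
Characteristic equation: λ² - (-5)λ + (4) = 0.
Discriminant = (-5)² - 4*(4) = 25 - 16 = 9.
λ = (-5 ± √9) / 2 = (-5 ± 3) / 2 = -4, -1.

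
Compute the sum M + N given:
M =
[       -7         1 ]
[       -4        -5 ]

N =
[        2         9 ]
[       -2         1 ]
M + N =
[       -5        10 ]
[       -6        -4 ]

Matrix addition is elementwise: (M+N)[i][j] = M[i][j] + N[i][j].
  (M+N)[0][0] = (-7) + (2) = -5
  (M+N)[0][1] = (1) + (9) = 10
  (M+N)[1][0] = (-4) + (-2) = -6
  (M+N)[1][1] = (-5) + (1) = -4
M + N =
[       -5        10 ]
[       -6        -4 ]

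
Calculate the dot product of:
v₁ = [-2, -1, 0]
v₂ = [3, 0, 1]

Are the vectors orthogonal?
-6, No

The dot product is the sum of products of corresponding components.
v₁·v₂ = (-2)*(3) + (-1)*(0) + (0)*(1) = -6 + 0 + 0 = -6.
Two vectors are orthogonal iff their dot product is 0; here the dot product is -6, so the vectors are not orthogonal.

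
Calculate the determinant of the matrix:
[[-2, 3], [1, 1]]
-5

For a 2×2 matrix [[a, b], [c, d]], det = ad - bc
det = (-2)(1) - (3)(1) = -2 - 3 = -5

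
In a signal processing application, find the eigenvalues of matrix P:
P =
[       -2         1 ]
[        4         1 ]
λ = -3, 2

Solve det(P - λI) = 0. For a 2×2 matrix the characteristic equation is λ² - (trace)λ + det = 0.
trace(P) = a + d = -2 + 1 = -1.
det(P) = a*d - b*c = (-2)*(1) - (1)*(4) = -2 - 4 = -6.
Characteristic equation: λ² - (-1)λ + (-6) = 0.
Discriminant = (-1)² - 4*(-6) = 1 + 24 = 25.
λ = (-1 ± √25) / 2 = (-1 ± 5) / 2 = -3, 2.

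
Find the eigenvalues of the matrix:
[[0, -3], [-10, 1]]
λ = -5 and λ = 6

Characteristic equation: det(A - λI) = 0
λ² - (trace)λ + (det) = 0
λ² - (1)λ + (-30) = 0
λ² - 1λ - 30 = 0
Solving: λ = -5, 6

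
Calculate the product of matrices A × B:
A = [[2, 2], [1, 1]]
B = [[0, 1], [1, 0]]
[[2, 2], [1, 1]]

Matrix multiplication:
C[0][0] = 2×0 + 2×1 = 2
C[0][1] = 2×1 + 2×0 = 2
C[1][0] = 1×0 + 1×1 = 1
C[1][1] = 1×1 + 1×0 = 1
Result: [[2, 2], [1, 1]]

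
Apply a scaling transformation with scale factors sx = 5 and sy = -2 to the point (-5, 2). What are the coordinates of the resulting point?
(-25, -4)

Scaling matrix:
[[5, 0], [0, -2]]
Result: (-5 × 5, 2 × -2) = (-25, -4)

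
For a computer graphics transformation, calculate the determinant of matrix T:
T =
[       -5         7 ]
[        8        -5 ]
det(T) = -31

For a 2×2 matrix [[a, b], [c, d]], det = a*d - b*c.
det(T) = (-5)*(-5) - (7)*(8) = 25 - 56 = -31.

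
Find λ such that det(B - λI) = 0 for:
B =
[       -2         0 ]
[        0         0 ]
λ = -2, 0

Solve det(B - λI) = 0. For a 2×2 matrix the characteristic equation is λ² - (trace)λ + det = 0.
trace(B) = a + d = -2 + 0 = -2.
det(B) = a*d - b*c = (-2)*(0) - (0)*(0) = 0 - 0 = 0.
Characteristic equation: λ² - (-2)λ + (0) = 0.
Discriminant = (-2)² - 4*(0) = 4 - 0 = 4.
λ = (-2 ± √4) / 2 = (-2 ± 2) / 2 = -2, 0.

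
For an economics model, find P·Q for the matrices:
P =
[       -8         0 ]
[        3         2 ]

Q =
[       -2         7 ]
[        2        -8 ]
PQ =
[       16       -56 ]
[       -2         5 ]

Matrix multiplication: (PQ)[i][j] = sum over k of P[i][k] * Q[k][j].
  (PQ)[0][0] = (-8)*(-2) + (0)*(2) = 16
  (PQ)[0][1] = (-8)*(7) + (0)*(-8) = -56
  (PQ)[1][0] = (3)*(-2) + (2)*(2) = -2
  (PQ)[1][1] = (3)*(7) + (2)*(-8) = 5
PQ =
[       16       -56 ]
[       -2         5 ]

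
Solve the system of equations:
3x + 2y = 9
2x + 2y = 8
x = 1, y = 3

Use elimination (row reduction):
Equation 1: 3x + 2y = 9.
Equation 2: 2x + 2y = 8.
Multiply Eq1 by 2 and Eq2 by 3: 6x + 4y = 18;  6x + 6y = 24.
Subtract: (2)y = 6, so y = 3.
Back-substitute into Eq1: 3x + 2*(3) = 9, so x = 1.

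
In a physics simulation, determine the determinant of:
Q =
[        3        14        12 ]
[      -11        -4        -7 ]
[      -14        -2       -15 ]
det(Q) = -1208

Expand along row 0 (cofactor expansion): det(Q) = a*(e*i - f*h) - b*(d*i - f*g) + c*(d*h - e*g), where the 3×3 is [[a, b, c], [d, e, f], [g, h, i]].
Minor M_00 = (-4)*(-15) - (-7)*(-2) = 60 - 14 = 46.
Minor M_01 = (-11)*(-15) - (-7)*(-14) = 165 - 98 = 67.
Minor M_02 = (-11)*(-2) - (-4)*(-14) = 22 - 56 = -34.
det(Q) = (3)*(46) - (14)*(67) + (12)*(-34) = 138 - 938 - 408 = -1208.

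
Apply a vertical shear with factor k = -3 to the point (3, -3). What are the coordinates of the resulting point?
(3, -12)

Shear matrix for vertical shear with factor k = -3:
[[1, 0], [-3, 1]]
Result: (3, -3) → (3, -12)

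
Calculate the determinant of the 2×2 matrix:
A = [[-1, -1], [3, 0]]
3

For A = [[a, b], [c, d]], det(A) = a*d - b*c.
det(A) = (-1)*(0) - (-1)*(3) = 0 - -3 = 3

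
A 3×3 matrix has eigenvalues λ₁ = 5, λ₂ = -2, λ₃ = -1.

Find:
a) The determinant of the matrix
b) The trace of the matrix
det = 10, trace = 2

Two standard eigenvalue identities:
- det(A) equals the product of the eigenvalues (counted with multiplicity).
- trace(A) equals the sum of the eigenvalues.
det(A) = (5)*(-2)*(-1) = 10.
trace(A) = 5 - 2 - 1 = 2.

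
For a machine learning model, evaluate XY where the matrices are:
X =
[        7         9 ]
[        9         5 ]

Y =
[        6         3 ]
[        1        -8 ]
XY =
[       51       -51 ]
[       59       -13 ]

Matrix multiplication: (XY)[i][j] = sum over k of X[i][k] * Y[k][j].
  (XY)[0][0] = (7)*(6) + (9)*(1) = 51
  (XY)[0][1] = (7)*(3) + (9)*(-8) = -51
  (XY)[1][0] = (9)*(6) + (5)*(1) = 59
  (XY)[1][1] = (9)*(3) + (5)*(-8) = -13
XY =
[       51       -51 ]
[       59       -13 ]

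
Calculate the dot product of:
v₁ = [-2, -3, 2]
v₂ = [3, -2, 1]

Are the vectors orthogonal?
2, No

The dot product is the sum of products of corresponding components.
v₁·v₂ = (-2)*(3) + (-3)*(-2) + (2)*(1) = -6 + 6 + 2 = 2.
Two vectors are orthogonal iff their dot product is 0; here the dot product is 2, so the vectors are not orthogonal.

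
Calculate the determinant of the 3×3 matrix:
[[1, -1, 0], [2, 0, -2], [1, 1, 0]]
4

Expansion along first row:
det = 1·det([[0,-2],[1,0]]) - -1·det([[2,-2],[1,0]]) + 0·det([[2,0],[1,1]])
    = 1·(0·0 - -2·1) - -1·(2·0 - -2·1) + 0·(2·1 - 0·1)
    = 1·2 - -1·2 + 0·2
    = 2 + 2 + 0 = 4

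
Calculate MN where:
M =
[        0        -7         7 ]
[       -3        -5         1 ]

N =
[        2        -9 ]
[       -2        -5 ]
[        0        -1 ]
MN =
[       14        28 ]
[        4        51 ]

Matrix multiplication: (MN)[i][j] = sum over k of M[i][k] * N[k][j].
  (MN)[0][0] = (0)*(2) + (-7)*(-2) + (7)*(0) = 14
  (MN)[0][1] = (0)*(-9) + (-7)*(-5) + (7)*(-1) = 28
  (MN)[1][0] = (-3)*(2) + (-5)*(-2) + (1)*(0) = 4
  (MN)[1][1] = (-3)*(-9) + (-5)*(-5) + (1)*(-1) = 51
MN =
[       14        28 ]
[        4        51 ]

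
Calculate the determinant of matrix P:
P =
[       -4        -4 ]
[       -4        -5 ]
det(P) = 4

For a 2×2 matrix [[a, b], [c, d]], det = a*d - b*c.
det(P) = (-4)*(-5) - (-4)*(-4) = 20 - 16 = 4.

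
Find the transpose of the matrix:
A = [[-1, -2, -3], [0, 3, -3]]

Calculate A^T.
[[-1, 0], [-2, 3], [-3, -3]]

The transpose sends entry (i,j) to (j,i); rows become columns.
Row 0 of A: [-1, -2, -3] -> column 0 of A^T.
Row 1 of A: [0, 3, -3] -> column 1 of A^T.
A^T = [[-1, 0], [-2, 3], [-3, -3]]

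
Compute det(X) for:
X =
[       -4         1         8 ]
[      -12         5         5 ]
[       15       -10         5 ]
det(X) = 195

Expand along row 0 (cofactor expansion): det(X) = a*(e*i - f*h) - b*(d*i - f*g) + c*(d*h - e*g), where the 3×3 is [[a, b, c], [d, e, f], [g, h, i]].
Minor M_00 = (5)*(5) - (5)*(-10) = 25 + 50 = 75.
Minor M_01 = (-12)*(5) - (5)*(15) = -60 - 75 = -135.
Minor M_02 = (-12)*(-10) - (5)*(15) = 120 - 75 = 45.
det(X) = (-4)*(75) - (1)*(-135) + (8)*(45) = -300 + 135 + 360 = 195.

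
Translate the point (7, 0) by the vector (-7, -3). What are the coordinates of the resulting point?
(0, -3)

Translation by (-7, -3):
x' = 7 + -7 = 0
y' = 0 + -3 = -3
Homogeneous matrix: [[1, 0, -7], [0, 1, -3], [0, 0, 1]]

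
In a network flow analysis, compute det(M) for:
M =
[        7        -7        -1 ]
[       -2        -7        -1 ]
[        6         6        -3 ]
det(M) = 243

Expand along row 0 (cofactor expansion): det(M) = a*(e*i - f*h) - b*(d*i - f*g) + c*(d*h - e*g), where the 3×3 is [[a, b, c], [d, e, f], [g, h, i]].
Minor M_00 = (-7)*(-3) - (-1)*(6) = 21 + 6 = 27.
Minor M_01 = (-2)*(-3) - (-1)*(6) = 6 + 6 = 12.
Minor M_02 = (-2)*(6) - (-7)*(6) = -12 + 42 = 30.
det(M) = (7)*(27) - (-7)*(12) + (-1)*(30) = 189 + 84 - 30 = 243.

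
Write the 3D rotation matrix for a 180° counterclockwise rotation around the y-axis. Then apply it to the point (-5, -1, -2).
R = [[-1, 0, 0], [0, 1, 0], [0, 0, -1]]; R·(-5, -1, -2) = (5, -1, 2)

Rotation matrix for 180° around y-axis:
cos(180°) = -1, sin(180°) = 0
R = [[-1, 0, 0], [0, 1, 0], [0, 0, -1]]
Apply to (-5, -1, -2): R·[-5, -1, -2]ᵀ = (5, -1, 2)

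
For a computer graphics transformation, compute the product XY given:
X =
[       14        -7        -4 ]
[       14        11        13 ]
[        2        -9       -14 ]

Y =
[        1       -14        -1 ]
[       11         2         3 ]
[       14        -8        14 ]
XY =
[     -119      -178       -91 ]
[      317      -278       201 ]
[     -293        66      -225 ]

Matrix multiplication: (XY)[i][j] = sum over k of X[i][k] * Y[k][j].
  (XY)[0][0] = (14)*(1) + (-7)*(11) + (-4)*(14) = -119
  (XY)[0][1] = (14)*(-14) + (-7)*(2) + (-4)*(-8) = -178
  (XY)[0][2] = (14)*(-1) + (-7)*(3) + (-4)*(14) = -91
  (XY)[1][0] = (14)*(1) + (11)*(11) + (13)*(14) = 317
  (XY)[1][1] = (14)*(-14) + (11)*(2) + (13)*(-8) = -278
  (XY)[1][2] = (14)*(-1) + (11)*(3) + (13)*(14) = 201
  (XY)[2][0] = (2)*(1) + (-9)*(11) + (-14)*(14) = -293
  (XY)[2][1] = (2)*(-14) + (-9)*(2) + (-14)*(-8) = 66
  (XY)[2][2] = (2)*(-1) + (-9)*(3) + (-14)*(14) = -225
XY =
[     -119      -178       -91 ]
[      317      -278       201 ]
[     -293        66      -225 ]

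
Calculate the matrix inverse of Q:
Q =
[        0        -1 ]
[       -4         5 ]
det(Q) = -4
Q⁻¹ =
[     -5/4      -1/4 ]
[       -1         0 ]

For a 2×2 matrix Q = [[a, b], [c, d]] with det(Q) ≠ 0, Q⁻¹ = (1/det(Q)) * [[d, -b], [-c, a]].
det(Q) = (0)*(5) - (-1)*(-4) = 0 - 4 = -4.
Q⁻¹ = (1/-4) * [[5, 1], [4, 0]].
Dividing each entry by -4 and reducing:
Q⁻¹ =
[     -5/4      -1/4 ]
[       -1         0 ]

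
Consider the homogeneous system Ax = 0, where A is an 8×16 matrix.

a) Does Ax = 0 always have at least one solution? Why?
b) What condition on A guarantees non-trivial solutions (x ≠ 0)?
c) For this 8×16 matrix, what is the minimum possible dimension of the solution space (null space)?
a) Yes, x = 0 is always a solution. b) When A has linearly dependent columns (rank < n). c) Minimum nullity = 8.

a) x = 0 satisfies A·0 = 0, so the zero vector is always a solution.
b) Non-trivial solutions exist iff the columns of A are linearly dependent, equivalently rank(A) < n (the number of columns).
c) By rank-nullity, rank(A) + nullity(A) = n = 16. Since A has only 8 rows, rank(A) ≤ 8, so nullity(A) ≥ 16 - 8 = 8.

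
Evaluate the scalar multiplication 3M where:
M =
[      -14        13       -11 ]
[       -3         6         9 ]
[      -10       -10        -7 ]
3M =
[      -42        39       -33 ]
[       -9        18        27 ]
[      -30       -30       -21 ]

Scalar multiplication is elementwise: (3M)[i][j] = 3 * M[i][j].
  (3M)[0][0] = 3 * (-14) = -42
  (3M)[0][1] = 3 * (13) = 39
  (3M)[0][2] = 3 * (-11) = -33
  (3M)[1][0] = 3 * (-3) = -9
  (3M)[1][1] = 3 * (6) = 18
  (3M)[1][2] = 3 * (9) = 27
  (3M)[2][0] = 3 * (-10) = -30
  (3M)[2][1] = 3 * (-10) = -30
  (3M)[2][2] = 3 * (-7) = -21
3M =
[      -42        39       -33 ]
[       -9        18        27 ]
[      -30       -30       -21 ]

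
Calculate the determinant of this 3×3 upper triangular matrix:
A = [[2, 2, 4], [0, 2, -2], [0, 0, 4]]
16

The determinant of a triangular matrix is the product of its diagonal entries (the off-diagonal entries above the diagonal do not affect it).
det(A) = (2) * (2) * (4) = 16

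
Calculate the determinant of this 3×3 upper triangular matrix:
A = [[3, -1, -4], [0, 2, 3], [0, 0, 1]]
6

The determinant of a triangular matrix is the product of its diagonal entries (the off-diagonal entries above the diagonal do not affect it).
det(A) = (3) * (2) * (1) = 6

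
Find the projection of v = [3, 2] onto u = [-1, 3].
[-3/10, 9/10]

The projection of v onto u is proj_u(v) = ((v·u) / (u·u)) · u.
v·u = (3)*(-1) + (2)*(3) = 3.
u·u = (-1)*(-1) + (3)*(3) = 10.
coefficient = 3 / 10 = 3/10.
proj_u(v) = 3/10 · [-1, 3] = [-3/10, 9/10].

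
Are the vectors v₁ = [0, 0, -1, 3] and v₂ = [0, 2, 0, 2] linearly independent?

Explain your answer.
Yes, linearly independent

Two vectors are linearly dependent iff one is a scalar multiple of the other.
No single scalar k satisfies v₂ = k·v₁ (the ratios of corresponding entries disagree), so v₁ and v₂ are linearly independent.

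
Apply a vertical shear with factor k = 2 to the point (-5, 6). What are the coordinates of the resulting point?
(-5, -4)

Shear matrix for vertical shear with factor k = 2:
[[1, 0], [2, 1]]
Result: (-5, 6) → (-5, -4)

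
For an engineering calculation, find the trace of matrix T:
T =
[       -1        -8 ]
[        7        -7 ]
tr(T) = -1 - 7 = -8

The trace of a square matrix is the sum of its diagonal entries.
Diagonal entries of T: T[0][0] = -1, T[1][1] = -7.
tr(T) = -1 - 7 = -8.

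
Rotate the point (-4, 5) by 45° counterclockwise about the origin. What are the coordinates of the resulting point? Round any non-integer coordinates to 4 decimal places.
(-6.3640, 0.7071)

Rotation matrix R(θ) = [[cos θ, -sin θ], [sin θ, cos θ]]; for θ = 45°:
R = [[√2/2, -√2/2], [√2/2, √2/2]]
Result: R × [-4, 5]ᵀ = [√2/2·-4 + (-√2/2)·5, √2/2·-4 + (√2/2)·5]ᵀ = (-6.3640, 0.7071)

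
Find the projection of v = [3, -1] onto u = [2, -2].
[2, -2]

The projection of v onto u is proj_u(v) = ((v·u) / (u·u)) · u.
v·u = (3)*(2) + (-1)*(-2) = 8.
u·u = (2)*(2) + (-2)*(-2) = 8.
coefficient = 8 / 8 = 1.
proj_u(v) = 1 · [2, -2] = [2, -2].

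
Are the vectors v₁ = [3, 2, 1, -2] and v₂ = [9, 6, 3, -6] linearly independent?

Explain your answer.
No, linearly dependent (v₂ = 3·v₁)

Check whether there is a scalar k with v₂ = k·v₁.
Comparing components, k = 3 satisfies 3·[3, 2, 1, -2] = [9, 6, 3, -6].
Since v₂ is a scalar multiple of v₁, the two vectors are linearly dependent.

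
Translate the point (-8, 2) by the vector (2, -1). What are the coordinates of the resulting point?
(-6, 1)

Translation by (2, -1):
x' = -8 + 2 = -6
y' = 2 + -1 = 1
Homogeneous matrix: [[1, 0, 2], [0, 1, -1], [0, 0, 1]]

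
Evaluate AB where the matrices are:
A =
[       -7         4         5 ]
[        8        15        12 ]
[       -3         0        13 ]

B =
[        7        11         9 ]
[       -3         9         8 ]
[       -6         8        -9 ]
AB =
[      -91        -1       -76 ]
[      -61       319        84 ]
[      -99        71      -144 ]

Matrix multiplication: (AB)[i][j] = sum over k of A[i][k] * B[k][j].
  (AB)[0][0] = (-7)*(7) + (4)*(-3) + (5)*(-6) = -91
  (AB)[0][1] = (-7)*(11) + (4)*(9) + (5)*(8) = -1
  (AB)[0][2] = (-7)*(9) + (4)*(8) + (5)*(-9) = -76
  (AB)[1][0] = (8)*(7) + (15)*(-3) + (12)*(-6) = -61
  (AB)[1][1] = (8)*(11) + (15)*(9) + (12)*(8) = 319
  (AB)[1][2] = (8)*(9) + (15)*(8) + (12)*(-9) = 84
  (AB)[2][0] = (-3)*(7) + (0)*(-3) + (13)*(-6) = -99
  (AB)[2][1] = (-3)*(11) + (0)*(9) + (13)*(8) = 71
  (AB)[2][2] = (-3)*(9) + (0)*(8) + (13)*(-9) = -144
AB =
[      -91        -1       -76 ]
[      -61       319        84 ]
[      -99        71      -144 ]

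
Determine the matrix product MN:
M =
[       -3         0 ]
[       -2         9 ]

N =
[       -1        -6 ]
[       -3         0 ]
MN =
[        3        18 ]
[      -25        12 ]

Matrix multiplication: (MN)[i][j] = sum over k of M[i][k] * N[k][j].
  (MN)[0][0] = (-3)*(-1) + (0)*(-3) = 3
  (MN)[0][1] = (-3)*(-6) + (0)*(0) = 18
  (MN)[1][0] = (-2)*(-1) + (9)*(-3) = -25
  (MN)[1][1] = (-2)*(-6) + (9)*(0) = 12
MN =
[        3        18 ]
[      -25        12 ]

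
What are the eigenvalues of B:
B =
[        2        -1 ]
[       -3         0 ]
λ = -1, 3

Solve det(B - λI) = 0. For a 2×2 matrix the characteristic equation is λ² - (trace)λ + det = 0.
trace(B) = a + d = 2 + 0 = 2.
det(B) = a*d - b*c = (2)*(0) - (-1)*(-3) = 0 - 3 = -3.
Characteristic equation: λ² - (2)λ + (-3) = 0.
Discriminant = (2)² - 4*(-3) = 4 + 12 = 16.
λ = (2 ± √16) / 2 = (2 ± 4) / 2 = -1, 3.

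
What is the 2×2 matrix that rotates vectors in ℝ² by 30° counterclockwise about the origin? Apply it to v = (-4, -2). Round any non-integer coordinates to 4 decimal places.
R = [[√3/2, -1/2], [1/2, √3/2]]; R·v = (-2.4641, -3.7321)

A counterclockwise rotation by angle θ in ℝ² has matrix R(θ) = [[cos θ, -sin θ], [sin θ, cos θ]].
For θ = 30°: cos θ = √3/2, sin θ = 1/2.
R(30°) = [[√3/2, -1/2], [1/2, √3/2]].
R·v = [√3/2·-4 + (-1/2)·-2, 1/2·-4 + √3/2·-2] = (-2.4641, -3.7321).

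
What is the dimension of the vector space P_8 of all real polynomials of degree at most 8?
Dimension = 9

A polynomial of degree at most 8 can be written as a₀ + a₁x + a₂x² + … + a_8x^8, with 9 free coefficients a₀, …, a_8.
The set {1, x, x², …, x^8} is a basis: it spans P_8 (every such polynomial is a linear combination of these) and is linearly independent (a polynomial is zero iff all its coefficients are zero).
Therefore dim(P_8) = 8 + 1 = 9.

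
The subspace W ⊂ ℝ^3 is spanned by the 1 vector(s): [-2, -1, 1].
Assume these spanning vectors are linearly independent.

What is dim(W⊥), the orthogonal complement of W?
dim(W⊥) = 2

For any subspace W of ℝ^n, dim(W) + dim(W⊥) = n (the whole-space dimension).
Here the given 1 vectors are linearly independent, so dim(W) = 1.
Thus dim(W⊥) = n - dim(W) = 3 - 1 = 2.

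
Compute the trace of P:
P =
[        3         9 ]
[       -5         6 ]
tr(P) = 3 + 6 = 9

The trace of a square matrix is the sum of its diagonal entries.
Diagonal entries of P: P[0][0] = 3, P[1][1] = 6.
tr(P) = 3 + 6 = 9.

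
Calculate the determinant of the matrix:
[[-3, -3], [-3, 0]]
-9

For a 2×2 matrix [[a, b], [c, d]], det = ad - bc
det = (-3)(0) - (-3)(-3) = 0 - 9 = -9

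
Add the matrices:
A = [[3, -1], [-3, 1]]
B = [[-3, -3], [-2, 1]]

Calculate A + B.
[[0, -4], [-5, 2]]

Add corresponding elements:
(3)+(-3)=0
(-1)+(-3)=-4
(-3)+(-2)=-5
(1)+(1)=2
A + B = [[0, -4], [-5, 2]]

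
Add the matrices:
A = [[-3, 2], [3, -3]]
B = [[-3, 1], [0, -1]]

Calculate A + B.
[[-6, 3], [3, -4]]

Add corresponding elements:
(-3)+(-3)=-6
(2)+(1)=3
(3)+(0)=3
(-3)+(-1)=-4
A + B = [[-6, 3], [3, -4]]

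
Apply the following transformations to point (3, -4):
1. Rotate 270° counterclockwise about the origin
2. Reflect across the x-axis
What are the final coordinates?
(-4, 3)

Step 1: Rotate 270° → (-4, -3)
Step 2: Reflect across the x-axis → (-4, 3)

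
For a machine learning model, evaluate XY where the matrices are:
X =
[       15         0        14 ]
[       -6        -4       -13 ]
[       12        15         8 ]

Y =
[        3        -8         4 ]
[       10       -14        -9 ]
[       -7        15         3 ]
XY =
[      -53        90       102 ]
[       33       -91       -27 ]
[      130      -186       -63 ]

Matrix multiplication: (XY)[i][j] = sum over k of X[i][k] * Y[k][j].
  (XY)[0][0] = (15)*(3) + (0)*(10) + (14)*(-7) = -53
  (XY)[0][1] = (15)*(-8) + (0)*(-14) + (14)*(15) = 90
  (XY)[0][2] = (15)*(4) + (0)*(-9) + (14)*(3) = 102
  (XY)[1][0] = (-6)*(3) + (-4)*(10) + (-13)*(-7) = 33
  (XY)[1][1] = (-6)*(-8) + (-4)*(-14) + (-13)*(15) = -91
  (XY)[1][2] = (-6)*(4) + (-4)*(-9) + (-13)*(3) = -27
  (XY)[2][0] = (12)*(3) + (15)*(10) + (8)*(-7) = 130
  (XY)[2][1] = (12)*(-8) + (15)*(-14) + (8)*(15) = -186
  (XY)[2][2] = (12)*(4) + (15)*(-9) + (8)*(3) = -63
XY =
[      -53        90       102 ]
[       33       -91       -27 ]
[      130      -186       -63 ]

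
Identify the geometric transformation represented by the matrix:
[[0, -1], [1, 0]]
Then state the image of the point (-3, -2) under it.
rotation by 90° counterclockwise; image of (-3, -2) is (2, -3)

This matches the form [[cos θ, -sin θ], [sin θ, cos θ]] of a rotation matrix; reading off cos θ and sin θ gives the angle.
The matrix [[0, -1], [1, 0]] represents: rotation by 90° counterclockwise.
Applying it to (-3, -2): [0·-3 + -1·-2, 1·-3 + 0·-2] = (2, -3).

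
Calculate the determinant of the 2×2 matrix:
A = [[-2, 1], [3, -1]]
-1

For A = [[a, b], [c, d]], det(A) = a*d - b*c.
det(A) = (-2)*(-1) - (1)*(3) = 2 - 3 = -1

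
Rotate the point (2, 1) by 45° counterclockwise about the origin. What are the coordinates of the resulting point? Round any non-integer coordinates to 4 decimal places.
(0.7071, 2.1213)

Rotation matrix R(θ) = [[cos θ, -sin θ], [sin θ, cos θ]]; for θ = 45°:
R = [[√2/2, -√2/2], [√2/2, √2/2]]
Result: R × [2, 1]ᵀ = [√2/2·2 + (-√2/2)·1, √2/2·2 + (√2/2)·1]ᵀ = (0.7071, 2.1213)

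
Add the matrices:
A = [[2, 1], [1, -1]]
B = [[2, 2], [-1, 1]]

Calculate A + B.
[[4, 3], [0, 0]]

Add corresponding elements:
(2)+(2)=4
(1)+(2)=3
(1)+(-1)=0
(-1)+(1)=0
A + B = [[4, 3], [0, 0]]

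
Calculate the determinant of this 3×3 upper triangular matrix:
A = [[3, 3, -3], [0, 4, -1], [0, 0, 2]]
24

The determinant of a triangular matrix is the product of its diagonal entries (the off-diagonal entries above the diagonal do not affect it).
det(A) = (3) * (4) * (2) = 24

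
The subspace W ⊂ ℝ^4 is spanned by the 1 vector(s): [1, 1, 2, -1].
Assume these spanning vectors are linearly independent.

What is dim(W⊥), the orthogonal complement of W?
dim(W⊥) = 3

For any subspace W of ℝ^n, dim(W) + dim(W⊥) = n (the whole-space dimension).
Here the given 1 vectors are linearly independent, so dim(W) = 1.
Thus dim(W⊥) = n - dim(W) = 4 - 1 = 3.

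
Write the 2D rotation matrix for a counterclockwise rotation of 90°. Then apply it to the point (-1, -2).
R = [[0, -1], [1, 0]]; R·(-1, -2) = (2, -1)

Rotation matrix formula: R(θ) = [[cos θ, -sin θ], [sin θ, cos θ]]
For θ = 90°:
cos(90°) = 0
sin(90°) = 1
R = [[0, -1], [1, 0]]
Apply to (-1, -2): [0·-1 + (-1)·-2, 1·-1 + 0·-2] = (2, -1)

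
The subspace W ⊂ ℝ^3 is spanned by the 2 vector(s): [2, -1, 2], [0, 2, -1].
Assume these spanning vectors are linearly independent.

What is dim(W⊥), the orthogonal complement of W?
dim(W⊥) = 1

For any subspace W of ℝ^n, dim(W) + dim(W⊥) = n (the whole-space dimension).
Here the given 2 vectors are linearly independent, so dim(W) = 2.
Thus dim(W⊥) = n - dim(W) = 3 - 2 = 1.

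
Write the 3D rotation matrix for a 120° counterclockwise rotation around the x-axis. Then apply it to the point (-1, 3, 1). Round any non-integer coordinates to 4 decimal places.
R = [[1, 0, 0], [0, -1/2, -√3/2], [0, √3/2, -1/2]]; R·(-1, 3, 1) = (-1.0000, -2.3660, 2.0981)

Rotation matrix for 120° around x-axis:
cos(120°) = -1/2, sin(120°) = √3/2
R = [[1, 0, 0], [0, -1/2, -√3/2], [0, √3/2, -1/2]]
Apply to (-1, 3, 1): R·[-1, 3, 1]ᵀ = (-1.0000, -2.3660, 2.0981)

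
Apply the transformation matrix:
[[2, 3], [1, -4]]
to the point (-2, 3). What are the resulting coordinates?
(5, -14)

Matrix multiplication:
[[2, 3], [1, -4]] × [-2, 3]ᵀ
= [2×-2 + 3×3, 1×-2 + -4×3]ᵀ
= [5.0000, -14.0000]ᵀ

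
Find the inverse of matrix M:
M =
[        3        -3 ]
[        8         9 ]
det(M) = 51
M⁻¹ =
[     3/17      1/17 ]
[    -8/51      1/17 ]

For a 2×2 matrix M = [[a, b], [c, d]] with det(M) ≠ 0, M⁻¹ = (1/det(M)) * [[d, -b], [-c, a]].
det(M) = (3)*(9) - (-3)*(8) = 27 + 24 = 51.
M⁻¹ = (1/51) * [[9, 3], [-8, 3]].
Dividing each entry by 51 and reducing:
M⁻¹ =
[     3/17      1/17 ]
[    -8/51      1/17 ]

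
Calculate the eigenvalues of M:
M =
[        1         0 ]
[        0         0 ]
λ = 0, 1

Solve det(M - λI) = 0. For a 2×2 matrix the characteristic equation is λ² - (trace)λ + det = 0.
trace(M) = a + d = 1 + 0 = 1.
det(M) = a*d - b*c = (1)*(0) - (0)*(0) = 0 - 0 = 0.
Characteristic equation: λ² - (1)λ + (0) = 0.
Discriminant = (1)² - 4*(0) = 1 - 0 = 1.
λ = (1 ± √1) / 2 = (1 ± 1) / 2 = 0, 1.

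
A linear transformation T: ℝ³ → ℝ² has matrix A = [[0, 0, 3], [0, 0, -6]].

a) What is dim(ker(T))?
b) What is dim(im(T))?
dim(ker) = 2, dim(im) = 1

Observe that row 2 = -2 × row 1 (so the rows are linearly dependent).
Thus rank(A) = 1 (only one linearly independent row).
dim(im(T)) = rank(A) = 1.
By the rank-nullity theorem applied to T: ℝ³ → ℝ², rank(A) + nullity(A) = 3 (the domain dimension), so dim(ker(T)) = 3 - 1 = 2.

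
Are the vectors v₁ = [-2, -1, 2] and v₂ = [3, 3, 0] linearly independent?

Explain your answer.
Yes, linearly independent

Two vectors are linearly dependent iff one is a scalar multiple of the other.
No single scalar k satisfies v₂ = k·v₁ (the ratios of corresponding entries disagree), so v₁ and v₂ are linearly independent.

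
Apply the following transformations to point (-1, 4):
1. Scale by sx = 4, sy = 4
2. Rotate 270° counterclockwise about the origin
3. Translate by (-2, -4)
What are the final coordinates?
(14, 0)

Step 1: Scale → (-4, 16)
Step 2: Rotate 270° → (16, 4)
Step 3: Translate → (14, 0)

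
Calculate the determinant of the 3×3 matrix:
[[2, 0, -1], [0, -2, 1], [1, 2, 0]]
-6

Expansion along first row:
det = 2·det([[-2,1],[2,0]]) - 0·det([[0,1],[1,0]]) + -1·det([[0,-2],[1,2]])
    = 2·(-2·0 - 1·2) - 0·(0·0 - 1·1) + -1·(0·2 - -2·1)
    = 2·-2 - 0·-1 + -1·2
    = -4 + 0 + -2 = -6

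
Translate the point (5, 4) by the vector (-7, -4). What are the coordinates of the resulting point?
(-2, 0)

Translation by (-7, -4):
x' = 5 + -7 = -2
y' = 4 + -4 = 0
Homogeneous matrix: [[1, 0, -7], [0, 1, -4], [0, 0, 1]]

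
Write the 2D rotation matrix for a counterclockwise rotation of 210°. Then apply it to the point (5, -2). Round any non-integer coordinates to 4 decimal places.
R = [[-√3/2, 1/2], [-1/2, -√3/2]]; R·(5, -2) = (-5.3301, -0.7679)

Rotation matrix formula: R(θ) = [[cos θ, -sin θ], [sin θ, cos θ]]
For θ = 210°:
cos(210°) = -√3/2
sin(210°) = -1/2
R = [[-√3/2, 1/2], [-1/2, -√3/2]]
Apply to (5, -2): [-√3/2·5 + (1/2)·-2, -1/2·5 + -√3/2·-2] = (-5.3301, -0.7679)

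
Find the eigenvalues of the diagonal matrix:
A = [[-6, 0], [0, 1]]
λ₁ = -6, λ₂ = 1

The characteristic polynomial of A is det(A - λI) = (-6 - λ)(1 - λ) = 0.
The roots are λ = -6 and λ = 1, so the eigenvalues are the diagonal entries.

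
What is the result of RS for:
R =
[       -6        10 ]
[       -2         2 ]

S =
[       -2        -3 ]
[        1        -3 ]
RS =
[       22       -12 ]
[        6         0 ]

Matrix multiplication: (RS)[i][j] = sum over k of R[i][k] * S[k][j].
  (RS)[0][0] = (-6)*(-2) + (10)*(1) = 22
  (RS)[0][1] = (-6)*(-3) + (10)*(-3) = -12
  (RS)[1][0] = (-2)*(-2) + (2)*(1) = 6
  (RS)[1][1] = (-2)*(-3) + (2)*(-3) = 0
RS =
[       22       -12 ]
[        6         0 ]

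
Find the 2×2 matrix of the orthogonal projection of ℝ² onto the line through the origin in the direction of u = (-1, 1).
[[1/2, -1/2], [-1/2, 1/2]]

The orthogonal projection onto the line spanned by a nonzero vector u = (a, b) has matrix P = (u uᵀ) / (uᵀ u) = (1/(a² + b²)) · [[a², ab], [ab, b²]].
Here u = (-1, 1), so a² + b² = 1 + 1 = 2.
P = (1/2) · [[1, -1], [-1, 1]] = [[1/2, -1/2], [-1/2, 1/2]].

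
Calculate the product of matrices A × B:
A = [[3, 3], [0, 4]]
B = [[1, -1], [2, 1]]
[[9, 0], [8, 4]]

Matrix multiplication:
C[0][0] = 3×1 + 3×2 = 9
C[0][1] = 3×-1 + 3×1 = 0
C[1][0] = 0×1 + 4×2 = 8
C[1][1] = 0×-1 + 4×1 = 4
Result: [[9, 0], [8, 4]]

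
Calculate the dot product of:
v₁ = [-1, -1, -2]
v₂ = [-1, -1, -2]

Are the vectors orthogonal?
6, No

The dot product is the sum of products of corresponding components.
v₁·v₂ = (-1)*(-1) + (-1)*(-1) + (-2)*(-2) = 1 + 1 + 4 = 6.
Two vectors are orthogonal iff their dot product is 0; here the dot product is 6, so the vectors are not orthogonal.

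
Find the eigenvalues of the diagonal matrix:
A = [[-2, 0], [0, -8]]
λ₁ = -2, λ₂ = -8

The characteristic polynomial of A is det(A - λI) = (-2 - λ)(-8 - λ) = 0.
The roots are λ = -2 and λ = -8, so the eigenvalues are the diagonal entries.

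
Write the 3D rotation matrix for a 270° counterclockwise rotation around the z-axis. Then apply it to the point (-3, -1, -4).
R = [[0, 1, 0], [-1, 0, 0], [0, 0, 1]]; R·(-3, -1, -4) = (-1, 3, -4)

Rotation matrix for 270° around z-axis:
cos(270°) = 0, sin(270°) = -1
R = [[0, 1, 0], [-1, 0, 0], [0, 0, 1]]
Apply to (-3, -1, -4): R·[-3, -1, -4]ᵀ = (-1, 3, -4)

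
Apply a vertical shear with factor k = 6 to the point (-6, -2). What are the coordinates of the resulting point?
(-6, -38)

Shear matrix for vertical shear with factor k = 6:
[[1, 0], [6, 1]]
Result: (-6, -2) → (-6, -38)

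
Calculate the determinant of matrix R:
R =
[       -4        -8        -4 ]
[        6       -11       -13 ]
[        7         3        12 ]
det(R) = 1296

Expand along row 0 (cofactor expansion): det(R) = a*(e*i - f*h) - b*(d*i - f*g) + c*(d*h - e*g), where the 3×3 is [[a, b, c], [d, e, f], [g, h, i]].
Minor M_00 = (-11)*(12) - (-13)*(3) = -132 + 39 = -93.
Minor M_01 = (6)*(12) - (-13)*(7) = 72 + 91 = 163.
Minor M_02 = (6)*(3) - (-11)*(7) = 18 + 77 = 95.
det(R) = (-4)*(-93) - (-8)*(163) + (-4)*(95) = 372 + 1304 - 380 = 1296.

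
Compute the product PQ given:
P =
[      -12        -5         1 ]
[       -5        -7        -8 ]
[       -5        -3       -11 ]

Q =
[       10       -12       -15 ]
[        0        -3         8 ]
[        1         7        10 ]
PQ =
[     -119       166       150 ]
[      -58        25       -61 ]
[      -61        -8       -59 ]

Matrix multiplication: (PQ)[i][j] = sum over k of P[i][k] * Q[k][j].
  (PQ)[0][0] = (-12)*(10) + (-5)*(0) + (1)*(1) = -119
  (PQ)[0][1] = (-12)*(-12) + (-5)*(-3) + (1)*(7) = 166
  (PQ)[0][2] = (-12)*(-15) + (-5)*(8) + (1)*(10) = 150
  (PQ)[1][0] = (-5)*(10) + (-7)*(0) + (-8)*(1) = -58
  (PQ)[1][1] = (-5)*(-12) + (-7)*(-3) + (-8)*(7) = 25
  (PQ)[1][2] = (-5)*(-15) + (-7)*(8) + (-8)*(10) = -61
  (PQ)[2][0] = (-5)*(10) + (-3)*(0) + (-11)*(1) = -61
  (PQ)[2][1] = (-5)*(-12) + (-3)*(-3) + (-11)*(7) = -8
  (PQ)[2][2] = (-5)*(-15) + (-3)*(8) + (-11)*(10) = -59
PQ =
[     -119       166       150 ]
[      -58        25       -61 ]
[      -61        -8       -59 ]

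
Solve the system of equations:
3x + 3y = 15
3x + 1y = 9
x = 2, y = 3

Use elimination (row reduction):
Equation 1: 3x + 3y = 15.
Equation 2: 3x + 1y = 9.
Multiply Eq1 by 3 and Eq2 by 3: 9x + 9y = 45;  9x + 3y = 27.
Subtract: (-6)y = -18, so y = 3.
Back-substitute into Eq1: 3x + 3*(3) = 15, so x = 2.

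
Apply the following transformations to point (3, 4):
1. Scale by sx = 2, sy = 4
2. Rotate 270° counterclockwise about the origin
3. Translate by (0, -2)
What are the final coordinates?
(16, -8)

Step 1: Scale → (6, 16)
Step 2: Rotate 270° → (16, -6)
Step 3: Translate → (16, -8)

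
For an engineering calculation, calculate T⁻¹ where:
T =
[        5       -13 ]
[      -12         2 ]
det(T) = -146
T⁻¹ =
[    -1/73   -13/146 ]
[    -6/73    -5/146 ]

For a 2×2 matrix T = [[a, b], [c, d]] with det(T) ≠ 0, T⁻¹ = (1/det(T)) * [[d, -b], [-c, a]].
det(T) = (5)*(2) - (-13)*(-12) = 10 - 156 = -146.
T⁻¹ = (1/-146) * [[2, 13], [12, 5]].
Dividing each entry by -146 and reducing:
T⁻¹ =
[    -1/73   -13/146 ]
[    -6/73    -5/146 ]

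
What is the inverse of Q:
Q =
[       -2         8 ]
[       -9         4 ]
det(Q) = 64
Q⁻¹ =
[     1/16      -1/8 ]
[     9/64     -1/32 ]

For a 2×2 matrix Q = [[a, b], [c, d]] with det(Q) ≠ 0, Q⁻¹ = (1/det(Q)) * [[d, -b], [-c, a]].
det(Q) = (-2)*(4) - (8)*(-9) = -8 + 72 = 64.
Q⁻¹ = (1/64) * [[4, -8], [9, -2]].
Dividing each entry by 64 and reducing:
Q⁻¹ =
[     1/16      -1/8 ]
[     9/64     -1/32 ]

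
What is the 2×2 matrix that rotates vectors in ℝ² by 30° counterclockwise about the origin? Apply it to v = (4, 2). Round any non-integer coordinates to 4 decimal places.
R = [[√3/2, -1/2], [1/2, √3/2]]; R·v = (2.4641, 3.7321)

A counterclockwise rotation by angle θ in ℝ² has matrix R(θ) = [[cos θ, -sin θ], [sin θ, cos θ]].
For θ = 30°: cos θ = √3/2, sin θ = 1/2.
R(30°) = [[√3/2, -1/2], [1/2, √3/2]].
R·v = [√3/2·4 + (-1/2)·2, 1/2·4 + √3/2·2] = (2.4641, 3.7321).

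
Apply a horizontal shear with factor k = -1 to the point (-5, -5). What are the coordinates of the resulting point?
(0, -5)

Shear matrix for horizontal shear with factor k = -1:
[[1, -1], [0, 1]]
Result: (-5, -5) → (0, -5)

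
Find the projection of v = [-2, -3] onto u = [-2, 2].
[1/2, -1/2]

The projection of v onto u is proj_u(v) = ((v·u) / (u·u)) · u.
v·u = (-2)*(-2) + (-3)*(2) = -2.
u·u = (-2)*(-2) + (2)*(2) = 8.
coefficient = -2 / 8 = -1/4.
proj_u(v) = -1/4 · [-2, 2] = [1/2, -1/2].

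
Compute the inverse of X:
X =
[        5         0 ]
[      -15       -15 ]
det(X) = -75
X⁻¹ =
[      1/5         0 ]
[     -1/5     -1/15 ]

For a 2×2 matrix X = [[a, b], [c, d]] with det(X) ≠ 0, X⁻¹ = (1/det(X)) * [[d, -b], [-c, a]].
det(X) = (5)*(-15) - (0)*(-15) = -75 - 0 = -75.
X⁻¹ = (1/-75) * [[-15, 0], [15, 5]].
Dividing each entry by -75 and reducing:
X⁻¹ =
[      1/5         0 ]
[     -1/5     -1/15 ]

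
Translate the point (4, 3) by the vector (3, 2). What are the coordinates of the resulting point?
(7, 5)

Translation by (3, 2):
x' = 4 + 3 = 7
y' = 3 + 2 = 5
Homogeneous matrix: [[1, 0, 3], [0, 1, 2], [0, 0, 1]]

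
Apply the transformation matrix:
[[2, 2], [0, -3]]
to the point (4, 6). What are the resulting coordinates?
(20, -18)

Matrix multiplication:
[[2, 2], [0, -3]] × [4, 6]ᵀ
= [2×4 + 2×6, 0×4 + -3×6]ᵀ
= [20.0000, -18.0000]ᵀ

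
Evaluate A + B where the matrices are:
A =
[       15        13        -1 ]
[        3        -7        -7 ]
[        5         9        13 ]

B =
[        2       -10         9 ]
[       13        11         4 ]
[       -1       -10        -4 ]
A + B =
[       17         3         8 ]
[       16         4        -3 ]
[        4        -1         9 ]

Matrix addition is elementwise: (A+B)[i][j] = A[i][j] + B[i][j].
  (A+B)[0][0] = (15) + (2) = 17
  (A+B)[0][1] = (13) + (-10) = 3
  (A+B)[0][2] = (-1) + (9) = 8
  (A+B)[1][0] = (3) + (13) = 16
  (A+B)[1][1] = (-7) + (11) = 4
  (A+B)[1][2] = (-7) + (4) = -3
  (A+B)[2][0] = (5) + (-1) = 4
  (A+B)[2][1] = (9) + (-10) = -1
  (A+B)[2][2] = (13) + (-4) = 9
A + B =
[       17         3         8 ]
[       16         4        -3 ]
[        4        -1         9 ]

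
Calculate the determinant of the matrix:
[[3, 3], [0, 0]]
0

For a 2×2 matrix [[a, b], [c, d]], det = ad - bc
det = (3)(0) - (3)(0) = 0 - 0 = 0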